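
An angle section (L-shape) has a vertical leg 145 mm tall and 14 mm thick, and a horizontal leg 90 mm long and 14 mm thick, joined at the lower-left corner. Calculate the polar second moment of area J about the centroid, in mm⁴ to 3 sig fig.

J ≈ 8.53 × 10⁶ mm⁴

Split into non-overlapping primitives; take the origin at the lower-left of the bounding box.
Vertical leg: 14 × 145, A = 2 030 mm², y = 72.5 mm, Ī = 3 556 729 mm⁴.
Horizontal leg (remainder): 76 × 14, A = 1 064 mm², y = 7 mm, Ī = 17 379 mm⁴.
Centroid: ȳ = ΣA·y / ΣA = 49.975 mm.
Transfer each piece to the centroidal x-axis using Ī + A·d² with d = y − 49.975:
  vertical leg: d = 22.525 mm → contributes +4 586 691 mm⁴
  horizontal leg (remainder): d = -42.975 mm → contributes +1 982 438 mm⁴
Total I = 6 569 129 mm⁴.
For the y-axis: x̄ = 22.475 mm.
Repeating about the centroidal y-axis gives I_y = 1 958 947 mm⁴.
Polar second moment: J = I_x + I_y = 8 528 076 mm⁴.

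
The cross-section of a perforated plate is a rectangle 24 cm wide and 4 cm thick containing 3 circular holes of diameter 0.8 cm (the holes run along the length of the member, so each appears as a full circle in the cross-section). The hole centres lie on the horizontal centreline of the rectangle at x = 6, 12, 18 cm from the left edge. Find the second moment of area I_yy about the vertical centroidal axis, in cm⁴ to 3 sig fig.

Split into non-overlapping primitives; take the origin at the lower-left of the bounding box.
Plate: 24 × 4, A = 96 cm², x = 12 cm, Ī = 4 608 cm⁴.
Hole 1 (subtracted): ⌀0.8, A = 0.50265 cm², x = 6 cm, Ī = 0.020106 cm⁴.
Hole 2 (subtracted): ⌀0.8, A = 0.50265 cm², x = 12 cm, Ī = 0.020106 cm⁴.
Hole 3 (subtracted): ⌀0.8, A = 0.50265 cm², x = 18 cm, Ī = 0.020106 cm⁴.
By symmetry the centroid is at mid-width, x̄ = 12 cm.
Transfer each piece to the vertical centroidal axis using Ī + A·d² with d = x − 12:
  plate: d = 0 cm → contributes +4 608 cm⁴
  hole 1: d = -6 cm → contributes −18.116 cm⁴
  hole 2: d = 0 cm → contributes −0.020106 cm⁴
  hole 3: d = 6 cm → contributes −18.116 cm⁴
Total I = 4571.7 cm⁴.

I_yy ≈ 4570 cm⁴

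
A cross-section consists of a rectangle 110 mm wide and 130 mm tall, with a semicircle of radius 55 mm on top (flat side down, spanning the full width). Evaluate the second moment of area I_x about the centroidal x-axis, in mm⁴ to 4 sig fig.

Split into non-overlapping primitives; take the origin at the lower-left of the bounding box.
Rectangular body: 110 × 130, A = 14 300 mm², y = 65 mm, Ī = 20 139 167 mm⁴.
Semicircular cap: semicircle r = 55, A = 4751.66 mm², y = 153.343 mm, Ī = 1 004 345 mm⁴.
Centroid: ȳ = ΣA·y / ΣA = 87.0335 mm.
Transfer each piece to the centroidal x-axis using Ī + A·d² with d = y − 87.0335:
  rectangular body: d = -22.0335 mm → contributes +27 081 453 mm⁴
  semicircular cap: d = 66.3092 mm → contributes +21 896 985 mm⁴
Total I = 48 978 438 mm⁴.

I_x ≈ 4.898 × 10⁷ mm⁴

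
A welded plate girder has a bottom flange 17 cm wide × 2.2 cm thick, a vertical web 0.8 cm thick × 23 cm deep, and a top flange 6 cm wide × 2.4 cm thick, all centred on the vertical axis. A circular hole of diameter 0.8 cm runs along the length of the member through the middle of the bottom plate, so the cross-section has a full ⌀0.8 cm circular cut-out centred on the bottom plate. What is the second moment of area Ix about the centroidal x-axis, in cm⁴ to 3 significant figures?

Ix ≈ 7870 cm⁴

Split into non-overlapping primitives; take the origin at the lower-left of the bounding box.
Bottom plate: 17 × 2.2, A = 37.4 cm², y = 1.1 cm, Ī = 15.085 cm⁴.
Web plate: 0.8 × 23, A = 18.4 cm², y = 13.7 cm, Ī = 811.13 cm⁴.
Top plate: 6 × 2.4, A = 14.4 cm², y = 26.4 cm, Ī = 6.912 cm⁴.
Hole (subtracted): ⌀0.8, A = 0.50265 cm², y = 1.1 cm, Ī = 0.020106 cm⁴.
Centroid: ȳ = ΣA·y / ΣA = 9.6536 cm.
Transfer each piece to the centroidal x-axis using Ī + A·d² with d = y − 9.6536:
  bottom plate: d = -8.5536 cm → contributes +2751.4 cm⁴
  web plate: d = 4.0464 cm → contributes +1112.4 cm⁴
  top plate: d = 16.746 cm → contributes +4045.3 cm⁴
  hole: d = -8.5536 cm → contributes −36.796 cm⁴
Total I = 7872.3 cm⁴.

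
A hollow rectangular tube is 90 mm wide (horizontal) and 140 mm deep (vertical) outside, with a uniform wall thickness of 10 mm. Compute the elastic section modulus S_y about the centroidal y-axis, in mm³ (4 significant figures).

Decompose the section into non-overlapping parts with the origin at the bottom-left of its bounding rectangle.
Outer rectangle: 90 × 140, A = 12 600 mm², x = 45 mm, Ī = 8 505 000 mm⁴.
Inner void (subtracted): 70 × 120, A = 8 400 mm², x = 45 mm, Ī = 3 430 000 mm⁴.
By symmetry the centroid is at mid-width, x̄ = 45 mm.
All pieces are centred on the centroidal y-axis, so I = ΣĪ (holes subtracted) = 5 075 000 mm⁴.
Extreme fibre distance c = 45 mm; S = I/c = 112 778 mm³.

S_y ≈ 1.128 × 10⁵ mm³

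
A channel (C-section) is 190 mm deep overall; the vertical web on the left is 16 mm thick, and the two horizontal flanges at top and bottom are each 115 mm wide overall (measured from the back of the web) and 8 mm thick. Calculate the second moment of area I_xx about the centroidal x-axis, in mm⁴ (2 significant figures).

I_xx ≈ 2.2 × 10⁷ mm⁴

Treat the section as a set of non-overlapping primitives; coordinates are from the bounding-box lower-left.
Web: 16 × 190, A = 3 040 mm², y = 95 mm, Ī = 9 145 333 mm⁴.
Top flange (beyond web): 99 × 8, A = 792 mm², y = 186 mm, Ī = 4 224 mm⁴.
Bottom flange (beyond web): 99 × 8, A = 792 mm², y = 4 mm, Ī = 4 224 mm⁴.
By symmetry the centroid is at mid-height, ȳ = 95 mm.
Transfer each piece to the centroidal x-axis using Ī + A·d² with d = y − 95:
  web: d = 0 mm → contributes +9 145 333 mm⁴
  top flange (beyond web): d = 91 mm → contributes +6 562 776 mm⁴
  bottom flange (beyond web): d = -91 mm → contributes +6 562 776 mm⁴
Total I = 22 270 885 mm⁴.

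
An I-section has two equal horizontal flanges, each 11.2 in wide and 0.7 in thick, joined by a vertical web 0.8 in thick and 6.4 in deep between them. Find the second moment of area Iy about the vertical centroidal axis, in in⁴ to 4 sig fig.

Split into non-overlapping primitives; take the origin at the lower-left of the bounding box.
Bottom flange: 11.2 × 0.7, A = 7.84 in², x = 5.6 in, Ī = 81.9541 in⁴.
Web: 0.8 × 6.4, A = 5.12 in², x = 5.6 in, Ī = 0.273067 in⁴.
Top flange: 11.2 × 0.7, A = 7.84 in², x = 5.6 in, Ī = 81.9541 in⁴.
By symmetry the centroid is at mid-width, x̄ = 5.6 in.
All pieces are centred on the vertical centroidal axis, so I = ΣĪ = 164.181 in⁴.

Iy ≈ 164.2 in⁴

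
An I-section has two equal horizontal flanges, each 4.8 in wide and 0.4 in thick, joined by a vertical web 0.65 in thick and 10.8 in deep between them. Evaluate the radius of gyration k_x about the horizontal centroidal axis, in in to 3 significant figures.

Decompose the section into non-overlapping parts with the origin at the bottom-left of its bounding rectangle.
Bottom flange: 4.8 × 0.4, A = 1.92 in², y = 0.2 in, Ī = 0.0256 in⁴.
Web: 0.65 × 10.8, A = 7.02 in², y = 5.8 in, Ī = 68.234 in⁴.
Top flange: 4.8 × 0.4, A = 1.92 in², y = 11.4 in, Ī = 0.0256 in⁴.
By symmetry the centroid is at mid-height, ȳ = 5.8 in.
Transfer each piece to the horizontal centroidal axis using Ī + A·d² with d = y − 5.8:
  bottom flange: d = -5.6 in → contributes +60.237 in⁴
  web: d = 0 in → contributes +68.234 in⁴
  top flange: d = 5.6 in → contributes +60.237 in⁴
Total I = 188.71 in⁴.
Radius of gyration: k = √(I/A) = √(188.71 / 10.86) = 4.1685 in.

k_x ≈ 4.17 in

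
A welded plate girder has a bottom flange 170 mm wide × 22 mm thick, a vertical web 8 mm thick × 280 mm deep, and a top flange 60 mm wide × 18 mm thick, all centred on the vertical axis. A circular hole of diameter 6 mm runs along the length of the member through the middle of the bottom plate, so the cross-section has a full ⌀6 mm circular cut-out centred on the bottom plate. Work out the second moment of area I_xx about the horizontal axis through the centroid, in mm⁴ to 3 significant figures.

Break the section into simple shapes (no overlaps), measuring from the bottom-left corner of the bounding box.
Bottom plate: 170 × 22, A = 3 740 mm², y = 11 mm, Ī = 150 847 mm⁴.
Web plate: 8 × 280, A = 2 240 mm², y = 162 mm, Ī = 14 634 667 mm⁴.
Top plate: 60 × 18, A = 1 080 mm², y = 311 mm, Ī = 29 160 mm⁴.
Hole (subtracted): ⌀6, A = 28.274 mm², y = 11 mm, Ī = 63.617 mm⁴.
Centroid: ȳ = ΣA·y / ΣA = 105.18 mm.
Transfer each piece to the horizontal axis through the centroid using Ī + A·d² with d = y − 105.18:
  bottom plate: d = -94.179 mm → contributes +33 323 376 mm⁴
  web plate: d = 56.821 mm → contributes +21 866 821 mm⁴
  top plate: d = 205.82 mm → contributes +45 780 483 mm⁴
  hole: d = -94.179 mm → contributes −250 847 mm⁴
Total I = 100 719 833 mm⁴.

I_xx ≈ 1.01 × 10⁸ mm⁴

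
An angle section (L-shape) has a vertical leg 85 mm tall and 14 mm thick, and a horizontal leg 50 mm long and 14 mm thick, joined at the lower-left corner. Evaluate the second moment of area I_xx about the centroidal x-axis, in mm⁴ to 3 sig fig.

I_xx ≈ 1.17 × 10⁶ mm⁴

Treat the section as a set of non-overlapping primitives; coordinates are from the bounding-box lower-left.
Vertical leg: 14 × 85, A = 1 190 mm², y = 42.5 mm, Ī = 716 479 mm⁴.
Horizontal leg (remainder): 36 × 14, A = 504 mm², y = 7 mm, Ī = 8 232 mm⁴.
Centroid: ȳ = ΣA·y / ΣA = 31.938 mm.
Transfer each piece to the centroidal x-axis using Ī + A·d² with d = y − 31.938:
  vertical leg: d = 10.562 mm → contributes +849 230 mm⁴
  horizontal leg (remainder): d = -24.938 mm → contributes +321 672 mm⁴
Total I = 1 170 902 mm⁴.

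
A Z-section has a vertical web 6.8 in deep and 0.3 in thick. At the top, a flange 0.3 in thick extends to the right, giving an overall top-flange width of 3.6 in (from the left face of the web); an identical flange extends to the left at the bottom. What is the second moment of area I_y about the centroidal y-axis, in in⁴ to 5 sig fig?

Split into non-overlapping primitives; take the origin at the lower-left of the bounding box.
Web: 0.3 × 6.8, A = 2.04 in², x = 3.45 in, Ī = 0.0153 in⁴.
Top flange (beyond web): 3.3 × 0.3, A = 0.99 in², x = 5.25 in, Ī = 0.898425 in⁴.
Bottom flange (beyond web): 3.3 × 0.3, A = 0.99 in², x = 1.65 in, Ī = 0.898425 in⁴.
Centroid: x̄ = ΣA·x / ΣA = 3.45 in.
Transfer each piece to the centroidal y-axis using Ī + A·d² with d = x − 3.45:
  web: d = 0 in → contributes +0.0153 in⁴
  top flange (beyond web): d = 1.8 in → contributes +4.106025 in⁴
  bottom flange (beyond web): d = -1.8 in → contributes +4.106025 in⁴
Total I = 8.22735 in⁴.

I_y ≈ 8.2274 in⁴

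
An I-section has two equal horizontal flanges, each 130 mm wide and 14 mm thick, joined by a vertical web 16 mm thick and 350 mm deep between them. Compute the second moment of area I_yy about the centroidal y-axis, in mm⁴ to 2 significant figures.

I_yy ≈ 5.2 × 10⁶ mm⁴

Decompose the section into non-overlapping parts with the origin at the bottom-left of its bounding rectangle.
Bottom flange: 130 × 14, A = 1 820 mm², x = 65 mm, Ī = 2 563 167 mm⁴.
Web: 16 × 350, A = 5 600 mm², x = 65 mm, Ī = 119 467 mm⁴.
Top flange: 130 × 14, A = 1 820 mm², x = 65 mm, Ī = 2 563 167 mm⁴.
By symmetry the centroid is at mid-width, x̄ = 65 mm.
All pieces are centred on the centroidal y-axis, so I = ΣĪ = 5 245 800 mm⁴.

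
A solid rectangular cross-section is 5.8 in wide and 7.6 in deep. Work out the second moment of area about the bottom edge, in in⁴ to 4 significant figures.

I_base ≈ 848.7 in⁴

The section: 5.8 × 7.6, A = 44.08 in², y = 3.8 in, Ī = 212.172 in⁴.
Transfer it to a horizontal axis along the bottom face using Ī + A·d² with d = y − 0:
  the section: d = 3.8 in → contributes +848.687 in⁴
Total I = 848.687 in⁴.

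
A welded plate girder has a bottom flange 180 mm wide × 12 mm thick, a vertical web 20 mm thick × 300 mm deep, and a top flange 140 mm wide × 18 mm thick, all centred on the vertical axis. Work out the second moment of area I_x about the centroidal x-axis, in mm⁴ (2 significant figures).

Split into non-overlapping primitives; take the origin at the lower-left of the bounding box.
Bottom plate: 180 × 12, A = 2 160 mm², y = 6 mm, Ī = 25 920 mm⁴.
Web plate: 20 × 300, A = 6 000 mm², y = 162 mm, Ī = 45 000 000 mm⁴.
Top plate: 140 × 18, A = 2 520 mm², y = 321 mm, Ī = 68 040 mm⁴.
Centroid: ȳ = ΣA·y / ΣA = 168 mm.
Transfer each piece to the centroidal x-axis using Ī + A·d² with d = y − 168:
  bottom plate: d = -162 mm → contributes +56 689 372 mm⁴
  web plate: d = -5.966 mm → contributes +45 213 580 mm⁴
  top plate: d = 153 mm → contributes +59 084 716 mm⁴
Total I = 160 987 668 mm⁴.

I_x ≈ 1.6 × 10⁸ mm⁴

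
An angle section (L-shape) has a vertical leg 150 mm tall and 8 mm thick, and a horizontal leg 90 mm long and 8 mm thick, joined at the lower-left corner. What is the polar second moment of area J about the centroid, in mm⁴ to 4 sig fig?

Treat the section as a set of non-overlapping primitives; coordinates are from the bounding-box lower-left.
Vertical leg: 8 × 150, A = 1 200 mm², y = 75 mm, Ī = 2 250 000 mm⁴.
Horizontal leg (remainder): 82 × 8, A = 656 mm², y = 4 mm, Ī = 3498.67 mm⁴.
Centroid: ȳ = ΣA·y / ΣA = 49.9052 mm.
Transfer each piece to the centroidal x-axis using Ī + A·d² with d = y − 49.9052:
  vertical leg: d = 25.0948 mm → contributes +3 005 700 mm⁴
  horizontal leg (remainder): d = -45.9052 mm → contributes +1 385 878 mm⁴
Total I = 4 391 578 mm⁴.
For the y-axis: x̄ = 19.9052 mm.
Repeating about the centroidal y-axis gives I_y = 1 232 858 mm⁴.
Polar second moment: J = I_x + I_y = 5 624 436 mm⁴.

J ≈ 5.624 × 10⁶ mm⁴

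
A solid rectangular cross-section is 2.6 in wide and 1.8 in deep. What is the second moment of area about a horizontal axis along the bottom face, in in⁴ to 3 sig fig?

The section: 2.6 × 1.8, A = 4.68 in², y = 0.9 in, Ī = 1.2636 in⁴.
Transfer it to the base of the section using Ī + A·d² with d = y − 0:
  the section: d = 0.9 in → contributes +5.0544 in⁴
Total I = 5.0544 in⁴.

I_base ≈ 5.05 in⁴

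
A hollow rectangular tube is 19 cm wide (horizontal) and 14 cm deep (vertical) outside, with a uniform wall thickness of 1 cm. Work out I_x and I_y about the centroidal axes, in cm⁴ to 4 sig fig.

I_x ≈ 1897 cm⁴, I_y ≈ 3089 cm⁴

Break the section into simple shapes (no overlaps), measuring from the bottom-left corner of the bounding box.
Outer rectangle: 19 × 14, A = 266 cm², y = 7 cm, Ī = 4344.67 cm⁴.
Inner void (subtracted): 17 × 12, A = 204 cm², y = 7 cm, Ī = 2 448 cm⁴.
By symmetry the centroid is at mid-height, ȳ = 7 cm.
All pieces are centred on the centroidal x-axis, so I = ΣĪ (holes subtracted) = 1896.67 cm⁴.
Repeating about the centroidal y-axis gives I_y = 3089.17 cm⁴.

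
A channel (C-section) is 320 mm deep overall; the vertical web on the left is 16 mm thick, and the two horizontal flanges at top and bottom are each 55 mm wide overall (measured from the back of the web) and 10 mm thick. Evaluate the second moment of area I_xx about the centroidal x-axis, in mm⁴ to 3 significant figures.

Split into non-overlapping primitives; take the origin at the lower-left of the bounding box.
Web: 16 × 320, A = 5 120 mm², y = 160 mm, Ī = 43 690 667 mm⁴.
Top flange (beyond web): 39 × 10, A = 390 mm², y = 315 mm, Ī = 3 250 mm⁴.
Bottom flange (beyond web): 39 × 10, A = 390 mm², y = 5 mm, Ī = 3 250 mm⁴.
By symmetry the centroid is at mid-height, ȳ = 160 mm.
Transfer each piece to the centroidal x-axis using Ī + A·d² with d = y − 160:
  web: d = 0 mm → contributes +43 690 667 mm⁴
  top flange (beyond web): d = 155 mm → contributes +9 373 000 mm⁴
  bottom flange (beyond web): d = -155 mm → contributes +9 373 000 mm⁴
Total I = 62 436 667 mm⁴.

I_xx ≈ 6.24 × 10⁷ mm⁴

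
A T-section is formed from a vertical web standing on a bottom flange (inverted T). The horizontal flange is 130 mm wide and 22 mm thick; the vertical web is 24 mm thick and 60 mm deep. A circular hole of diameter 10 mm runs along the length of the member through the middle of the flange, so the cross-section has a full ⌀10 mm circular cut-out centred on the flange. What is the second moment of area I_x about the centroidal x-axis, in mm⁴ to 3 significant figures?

I_x ≈ 2.14 × 10⁶ mm⁴

Decompose the section into non-overlapping parts with the origin at the bottom-left of its bounding rectangle.
Flange: 130 × 22, A = 2 860 mm², y = 11 mm, Ī = 115 353 mm⁴.
Web: 24 × 60, A = 1 440 mm², y = 52 mm, Ī = 432 000 mm⁴.
Hole (subtracted): ⌀10, A = 78.54 mm², y = 11 mm, Ī = 490.87 mm⁴.
Centroid: ȳ = ΣA·y / ΣA = 24.986 mm.
Transfer each piece to the centroidal x-axis using Ī + A·d² with d = y − 24.986:
  flange: d = -13.986 mm → contributes +674 767 mm⁴
  web: d = 27.014 mm → contributes +1 482 874 mm⁴
  hole: d = -13.986 mm → contributes −15 853 mm⁴
Total I = 2 141 788 mm⁴.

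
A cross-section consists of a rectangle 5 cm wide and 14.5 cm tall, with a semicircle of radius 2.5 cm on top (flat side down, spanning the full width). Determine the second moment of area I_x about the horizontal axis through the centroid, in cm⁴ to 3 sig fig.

Treat the section as a set of non-overlapping primitives; coordinates are from the bounding-box lower-left.
Rectangular body: 5 × 14.5, A = 72.5 cm², y = 7.25 cm, Ī = 1270.3 cm⁴.
Semicircular cap: semicircle r = 2.5, A = 9.8175 cm², y = 15.561 cm, Ī = 4.2874 cm⁴.
Centroid: ȳ = ΣA·y / ΣA = 8.2412 cm.
Transfer each piece to the horizontal axis through the centroid using Ī + A·d² with d = y − 8.2412:
  rectangular body: d = -0.9912 cm → contributes +1341.5 cm⁴
  semicircular cap: d = 7.3198 cm → contributes +530.31 cm⁴
Total I = 1871.8 cm⁴.

I_x ≈ 1870 cm⁴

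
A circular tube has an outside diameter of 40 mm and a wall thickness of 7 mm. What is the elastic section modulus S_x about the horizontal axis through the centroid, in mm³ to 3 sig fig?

S_x ≈ 5160 mm³

Break the section into simple shapes (no overlaps), measuring from the bottom-left corner of the bounding box.
Outer circle: ⌀40, A = 1256.6 mm², y = 20 mm, Ī = 125 664 mm⁴.
Bore (subtracted): ⌀26, A = 530.93 mm², y = 20 mm, Ī = 22 432 mm⁴.
By symmetry the centroid is at mid-height, ȳ = 20 mm.
All pieces are centred on the horizontal axis through the centroid, so I = ΣĪ (holes subtracted) = 103 232 mm⁴.
Extreme fibre distance c = 20 mm; S = I/c = 5161.6 mm³.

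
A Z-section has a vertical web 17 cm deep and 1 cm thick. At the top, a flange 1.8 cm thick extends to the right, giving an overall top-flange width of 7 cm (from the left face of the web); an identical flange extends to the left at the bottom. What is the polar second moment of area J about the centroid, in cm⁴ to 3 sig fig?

Split into non-overlapping primitives; take the origin at the lower-left of the bounding box.
Web: 1 × 17, A = 17 cm², y = 8.5 cm, Ī = 409.42 cm⁴.
Top flange (beyond web): 6 × 1.8, A = 10.8 cm², y = 16.1 cm, Ī = 2.916 cm⁴.
Bottom flange (beyond web): 6 × 1.8, A = 10.8 cm², y = 0.9 cm, Ī = 2.916 cm⁴.
Centroid: ȳ = ΣA·y / ΣA = 8.5 cm.
Transfer each piece to the centroidal x-axis using Ī + A·d² with d = y − 8.5:
  web: d = 0 cm → contributes +409.42 cm⁴
  top flange (beyond web): d = 7.6 cm → contributes +626.72 cm⁴
  bottom flange (beyond web): d = -7.6 cm → contributes +626.72 cm⁴
Total I = 1662.9 cm⁴.
For the y-axis: x̄ = 6.5 cm.
Repeating about the centroidal y-axis gives I_y = 330.82 cm⁴.
Polar second moment: J = I_x + I_y = 1993.7 cm⁴.

J ≈ 1990 cm⁴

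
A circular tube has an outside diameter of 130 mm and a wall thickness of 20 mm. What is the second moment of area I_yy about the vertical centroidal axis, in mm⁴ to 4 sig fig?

Treat the section as a set of non-overlapping primitives; coordinates are from the bounding-box lower-left.
Outer circle: ⌀130, A = 13273.2 mm², x = 65 mm, Ī = 14 019 848 mm⁴.
Bore (subtracted): ⌀90, A = 6361.73 mm², x = 65 mm, Ī = 3 220 623 mm⁴.
By symmetry the centroid is at mid-width, x̄ = 65 mm.
All pieces are centred on the vertical centroidal axis, so I = ΣĪ (holes subtracted) = 10 799 225 mm⁴.

I_yy ≈ 1.080 × 10⁷ mm⁴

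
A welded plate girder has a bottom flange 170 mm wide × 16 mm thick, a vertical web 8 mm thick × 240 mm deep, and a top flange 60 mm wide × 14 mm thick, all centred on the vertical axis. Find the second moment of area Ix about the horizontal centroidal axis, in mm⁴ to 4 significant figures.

Treat the section as a set of non-overlapping primitives; coordinates are from the bounding-box lower-left.
Bottom plate: 170 × 16, A = 2 720 mm², y = 8 mm, Ī = 58026.7 mm⁴.
Web plate: 8 × 240, A = 1 920 mm², y = 136 mm, Ī = 9 216 000 mm⁴.
Top plate: 60 × 14, A = 840 mm², y = 263 mm, Ī = 13 720 mm⁴.
Centroid: ȳ = ΣA·y / ΣA = 91.9343 mm.
Transfer each piece to the horizontal centroidal axis using Ī + A·d² with d = y − 91.9343:
  bottom plate: d = -83.9343 mm → contributes +19 220 339 mm⁴
  web plate: d = 44.0657 mm → contributes +12 944 228 mm⁴
  top plate: d = 171.066 mm → contributes +24 595 036 mm⁴
Total I = 56 759 603 mm⁴.

Ix ≈ 5.676 × 10⁷ mm⁴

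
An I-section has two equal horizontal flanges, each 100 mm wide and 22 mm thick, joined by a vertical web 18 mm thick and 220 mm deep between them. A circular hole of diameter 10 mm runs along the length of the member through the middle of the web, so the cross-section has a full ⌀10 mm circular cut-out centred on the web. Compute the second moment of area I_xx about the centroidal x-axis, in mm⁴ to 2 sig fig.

I_xx ≈ 8.1 × 10⁷ mm⁴

Split into non-overlapping primitives; take the origin at the lower-left of the bounding box.
Bottom flange: 100 × 22, A = 2 200 mm², y = 11 mm, Ī = 88 733 mm⁴.
Web: 18 × 220, A = 3 960 mm², y = 132 mm, Ī = 15 972 000 mm⁴.
Top flange: 100 × 22, A = 2 200 mm², y = 253 mm, Ī = 88 733 mm⁴.
Hole (subtracted): ⌀10, A = 78.54 mm², y = 132 mm, Ī = 490.9 mm⁴.
By symmetry the centroid is at mid-height, ȳ = 132 mm.
Transfer each piece to the centroidal x-axis using Ī + A·d² with d = y − 132:
  bottom flange: d = -121 mm → contributes +32 298 933 mm⁴
  web: d = 0 mm → contributes +15 972 000 mm⁴
  top flange: d = 121 mm → contributes +32 298 933 mm⁴
  hole: d = 0 mm → contributes −490.9 mm⁴
Total I = 80 569 376 mm⁴.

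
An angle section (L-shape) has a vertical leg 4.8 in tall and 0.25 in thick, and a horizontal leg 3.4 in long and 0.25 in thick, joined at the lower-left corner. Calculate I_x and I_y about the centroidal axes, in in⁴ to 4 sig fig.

Decompose the section into non-overlapping parts with the origin at the bottom-left of its bounding rectangle.
Vertical leg: 0.25 × 4.8, A = 1.2 in², y = 2.4 in, Ī = 2.304 in⁴.
Horizontal leg (remainder): 3.15 × 0.25, A = 0.7875 in², y = 0.125 in, Ī = 0.00410156 in⁴.
Centroid: ȳ = ΣA·y / ΣA = 1.49858 in.
Transfer each piece to the centroidal x-axis using Ī + A·d² with d = y − 1.49858:
  vertical leg: d = 0.901415 in → contributes +3.27906 in⁴
  horizontal leg (remainder): d = -1.37358 in → contributes +1.48991 in⁴
Total I = 4.76896 in⁴.
For the y-axis: x̄ = 0.798585 in.
Repeating about the centroidal y-axis gives I_y = 2.03153 in⁴.

I_x ≈ 4.769 in⁴, I_y ≈ 2.032 in⁴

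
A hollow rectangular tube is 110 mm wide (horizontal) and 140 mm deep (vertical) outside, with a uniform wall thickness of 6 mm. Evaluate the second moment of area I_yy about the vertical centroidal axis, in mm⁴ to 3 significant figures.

Decompose the section into non-overlapping parts with the origin at the bottom-left of its bounding rectangle.
Outer rectangle: 110 × 140, A = 15 400 mm², x = 55 mm, Ī = 15 528 333 mm⁴.
Inner void (subtracted): 98 × 128, A = 12 544 mm², x = 55 mm, Ī = 10 039 381 mm⁴.
By symmetry the centroid is at mid-width, x̄ = 55 mm.
All pieces are centred on the vertical centroidal axis, so I = ΣĪ (holes subtracted) = 5 488 952 mm⁴.

I_yy ≈ 5.49 × 10⁶ mm⁴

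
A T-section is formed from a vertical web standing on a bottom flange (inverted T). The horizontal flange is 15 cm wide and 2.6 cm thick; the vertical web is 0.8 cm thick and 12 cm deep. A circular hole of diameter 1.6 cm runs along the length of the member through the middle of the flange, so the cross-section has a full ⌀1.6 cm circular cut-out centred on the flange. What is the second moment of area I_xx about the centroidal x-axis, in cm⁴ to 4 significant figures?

I_xx ≈ 543.0 cm⁴

Split into non-overlapping primitives; take the origin at the lower-left of the bounding box.
Flange: 15 × 2.6, A = 39 cm², y = 1.3 cm, Ī = 21.97 cm⁴.
Web: 0.8 × 12, A = 9.6 cm², y = 8.6 cm, Ī = 115.2 cm⁴.
Hole (subtracted): ⌀1.6, A = 2.01062 cm², y = 1.3 cm, Ī = 0.321699 cm⁴.
Centroid: ȳ = ΣA·y / ΣA = 2.80421 cm.
Transfer each piece to the centroidal x-axis using Ī + A·d² with d = y − 2.80421:
  flange: d = -1.50421 cm → contributes +110.213 cm⁴
  web: d = 5.79579 cm → contributes +437.676 cm⁴
  hole: d = -1.50421 cm → contributes −4.87099 cm⁴
Total I = 543.018 cm⁴.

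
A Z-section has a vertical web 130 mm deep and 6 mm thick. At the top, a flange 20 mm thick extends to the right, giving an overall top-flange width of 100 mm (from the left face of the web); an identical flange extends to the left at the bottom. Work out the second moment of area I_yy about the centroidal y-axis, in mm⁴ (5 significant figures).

I_yy ≈ 1.2171 × 10⁷ mm⁴

Treat the section as a set of non-overlapping primitives; coordinates are from the bounding-box lower-left.
Web: 6 × 130, A = 780 mm², x = 97 mm, Ī = 2 340 mm⁴.
Top flange (beyond web): 94 × 20, A = 1 880 mm², x = 147 mm, Ī = 1 384 307 mm⁴.
Bottom flange (beyond web): 94 × 20, A = 1 880 mm², x = 47 mm, Ī = 1 384 307 mm⁴.
Centroid: x̄ = ΣA·x / ΣA = 97 mm.
Transfer each piece to the centroidal y-axis using Ī + A·d² with d = x − 97:
  web: d = 0 mm → contributes +2 340 mm⁴
  top flange (beyond web): d = 50 mm → contributes +6 084 307 mm⁴
  bottom flange (beyond web): d = -50 mm → contributes +6 084 307 mm⁴
Total I = 12 170 953 mm⁴.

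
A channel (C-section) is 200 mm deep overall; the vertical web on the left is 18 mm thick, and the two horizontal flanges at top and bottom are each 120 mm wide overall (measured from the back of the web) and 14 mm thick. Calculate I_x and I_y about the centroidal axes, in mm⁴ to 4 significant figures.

Treat the section as a set of non-overlapping primitives; coordinates are from the bounding-box lower-left.
Web: 18 × 200, A = 3 600 mm², y = 100 mm, Ī = 12 000 000 mm⁴.
Top flange (beyond web): 102 × 14, A = 1 428 mm², y = 193 mm, Ī = 23 324 mm⁴.
Bottom flange (beyond web): 102 × 14, A = 1 428 mm², y = 7 mm, Ī = 23 324 mm⁴.
By symmetry the centroid is at mid-height, ȳ = 100 mm.
Transfer each piece to the centroidal x-axis using Ī + A·d² with d = y − 100:
  web: d = 0 mm → contributes +12 000 000 mm⁴
  top flange (beyond web): d = 93 mm → contributes +12 374 096 mm⁴
  bottom flange (beyond web): d = -93 mm → contributes +12 374 096 mm⁴
Total I = 36 748 192 mm⁴.
For the y-axis: x̄ = 35.5428 mm.
Repeating about the centroidal y-axis gives I_y = 8 306 586 mm⁴.

I_x ≈ 3.675 × 10⁷ mm⁴, I_y ≈ 8.307 × 10⁶ mm⁴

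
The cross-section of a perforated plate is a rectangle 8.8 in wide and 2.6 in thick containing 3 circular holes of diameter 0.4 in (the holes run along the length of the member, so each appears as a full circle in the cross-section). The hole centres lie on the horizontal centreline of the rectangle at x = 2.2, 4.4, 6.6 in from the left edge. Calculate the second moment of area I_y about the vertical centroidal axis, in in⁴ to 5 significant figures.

I_y ≈ 146.43 in⁴

Treat the section as a set of non-overlapping primitives; coordinates are from the bounding-box lower-left.
Plate: 8.8 × 2.6, A = 22.88 in², x = 4.4 in, Ī = 147.6523 in⁴.
Hole 1 (subtracted): ⌀0.4, A = 0.1256637 in², x = 2.2 in, Ī = 0.001256637 in⁴.
Hole 2 (subtracted): ⌀0.4, A = 0.1256637 in², x = 4.4 in, Ī = 0.001256637 in⁴.
Hole 3 (subtracted): ⌀0.4, A = 0.1256637 in², x = 6.6 in, Ī = 0.001256637 in⁴.
By symmetry the centroid is at mid-width, x̄ = 4.4 in.
Transfer each piece to the vertical centroidal axis using Ī + A·d² with d = x − 4.4:
  plate: d = 0 in → contributes +147.6523 in⁴
  hole 1: d = -2.2 in → contributes −0.609469 in⁴
  hole 2: d = 0 in → contributes −0.001256637 in⁴
  hole 3: d = 2.2 in → contributes −0.609469 in⁴
Total I = 146.4321 in⁴.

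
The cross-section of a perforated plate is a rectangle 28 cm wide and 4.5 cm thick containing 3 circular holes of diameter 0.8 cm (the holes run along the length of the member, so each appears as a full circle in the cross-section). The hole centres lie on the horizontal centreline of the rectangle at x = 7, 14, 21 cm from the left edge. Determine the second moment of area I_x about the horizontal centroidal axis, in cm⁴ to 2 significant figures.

Split into non-overlapping primitives; take the origin at the lower-left of the bounding box.
Plate: 28 × 4.5, A = 126 cm², y = 2.25 cm, Ī = 212.6 cm⁴.
Hole 1 (subtracted): ⌀0.8, A = 0.5027 cm², y = 2.25 cm, Ī = 0.02011 cm⁴.
Hole 2 (subtracted): ⌀0.8, A = 0.5027 cm², y = 2.25 cm, Ī = 0.02011 cm⁴.
Hole 3 (subtracted): ⌀0.8, A = 0.5027 cm², y = 2.25 cm, Ī = 0.02011 cm⁴.
By symmetry the centroid is at mid-height, ȳ = 2.25 cm.
All pieces are centred on the horizontal centroidal axis, so I = ΣĪ (holes subtracted) = 212.6 cm⁴.

I_x ≈ 210 cm⁴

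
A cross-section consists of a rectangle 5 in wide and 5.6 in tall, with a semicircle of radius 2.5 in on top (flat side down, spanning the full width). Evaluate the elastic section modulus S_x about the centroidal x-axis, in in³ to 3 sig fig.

Decompose the section into non-overlapping parts with the origin at the bottom-left of its bounding rectangle.
Rectangular body: 5 × 5.6, A = 28 in², y = 2.8 in, Ī = 73.173 in⁴.
Semicircular cap: semicircle r = 2.5, A = 9.8175 in², y = 6.661 in, Ī = 4.2874 in⁴.
Centroid: ȳ = ΣA·y / ΣA = 3.8023 in.
Transfer each piece to the centroidal x-axis using Ī + A·d² with d = y − 3.8023:
  rectangular body: d = -1.0023 in → contributes +101.3 in⁴
  semicircular cap: d = 2.8587 in → contributes +84.518 in⁴
Total I = 185.82 in⁴.
Extreme fibre distance c = 4.2977 in; S = I/c = 43.238 in³.

S_x ≈ 43.2 in³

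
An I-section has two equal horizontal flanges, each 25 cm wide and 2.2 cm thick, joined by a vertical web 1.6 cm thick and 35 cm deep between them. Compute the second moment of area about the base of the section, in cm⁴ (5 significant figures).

Decompose the section into non-overlapping parts with the origin at the bottom-left of its bounding rectangle.
Bottom flange: 25 × 2.2, A = 55 cm², y = 1.1 cm, Ī = 22.18333 cm⁴.
Web: 1.6 × 35, A = 56 cm², y = 19.7 cm, Ī = 5716.667 cm⁴.
Top flange: 25 × 2.2, A = 55 cm², y = 38.3 cm, Ī = 22.18333 cm⁴.
Transfer each piece to the base of the section using Ī + A·d² with d = y − 0:
  bottom flange: d = 1.1 cm → contributes +88.73333 cm⁴
  web: d = 19.7 cm → contributes +27449.71 cm⁴
  top flange: d = 38.3 cm → contributes +80701.13 cm⁴
Total I = 108239.6 cm⁴.

I_base ≈ 1.0824 × 10⁵ cm⁴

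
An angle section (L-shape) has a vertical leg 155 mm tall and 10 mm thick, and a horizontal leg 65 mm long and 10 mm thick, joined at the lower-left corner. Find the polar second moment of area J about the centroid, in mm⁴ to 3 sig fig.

Treat the section as a set of non-overlapping primitives; coordinates are from the bounding-box lower-left.
Vertical leg: 10 × 155, A = 1 550 mm², y = 77.5 mm, Ī = 3 103 229 mm⁴.
Horizontal leg (remainder): 55 × 10, A = 550 mm², y = 5 mm, Ī = 4583.3 mm⁴.
Centroid: ȳ = ΣA·y / ΣA = 58.512 mm.
Transfer each piece to the centroidal x-axis using Ī + A·d² with d = y − 58.512:
  vertical leg: d = 18.988 mm → contributes +3 662 078 mm⁴
  horizontal leg (remainder): d = -53.512 mm → contributes +1 579 522 mm⁴
Total I = 5 241 600 mm⁴.
For the y-axis: x̄ = 13.512 mm.
Repeating about the centroidal y-axis gives I_y = 580 350 mm⁴.
Polar second moment: J = I_x + I_y = 5 821 949 mm⁴.

J ≈ 5.82 × 10⁶ mm⁴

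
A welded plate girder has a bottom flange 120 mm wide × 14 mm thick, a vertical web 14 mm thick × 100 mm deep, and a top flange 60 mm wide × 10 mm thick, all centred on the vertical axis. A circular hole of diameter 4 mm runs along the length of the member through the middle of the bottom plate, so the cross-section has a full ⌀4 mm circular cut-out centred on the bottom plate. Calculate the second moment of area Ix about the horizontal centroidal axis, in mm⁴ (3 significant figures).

Ix ≈ 7.38 × 10⁶ mm⁴

Treat the section as a set of non-overlapping primitives; coordinates are from the bounding-box lower-left.
Bottom plate: 120 × 14, A = 1 680 mm², y = 7 mm, Ī = 27 440 mm⁴.
Web plate: 14 × 100, A = 1 400 mm², y = 64 mm, Ī = 1 166 667 mm⁴.
Top plate: 60 × 10, A = 600 mm², y = 119 mm, Ī = 5 000 mm⁴.
Hole (subtracted): ⌀4, A = 12.566 mm², y = 7 mm, Ī = 12.566 mm⁴.
Centroid: ȳ = ΣA·y / ΣA = 47.083 mm.
Transfer each piece to the horizontal centroidal axis using Ī + A·d² with d = y − 47.083:
  bottom plate: d = -40.083 mm → contributes +2 726 543 mm⁴
  web plate: d = 16.917 mm → contributes +1 567 348 mm⁴
  top plate: d = 71.917 mm → contributes +3 108 274 mm⁴
  hole: d = -40.083 mm → contributes −20 202 mm⁴
Total I = 7 381 963 mm⁴.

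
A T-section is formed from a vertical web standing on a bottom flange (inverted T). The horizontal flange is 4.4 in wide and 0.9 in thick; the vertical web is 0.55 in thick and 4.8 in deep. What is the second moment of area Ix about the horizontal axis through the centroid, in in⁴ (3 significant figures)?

Treat the section as a set of non-overlapping primitives; coordinates are from the bounding-box lower-left.
Flange: 4.4 × 0.9, A = 3.96 in², y = 0.45 in, Ī = 0.2673 in⁴.
Web: 0.55 × 4.8, A = 2.64 in², y = 3.3 in, Ī = 5.0688 in⁴.
Centroid: ȳ = ΣA·y / ΣA = 1.59 in.
Transfer each piece to the horizontal axis through the centroid using Ī + A·d² with d = y − 1.59:
  flange: d = -1.14 in → contributes +5.4137 in⁴
  web: d = 1.71 in → contributes +12.788 in⁴
Total I = 18.202 in⁴.

Ix ≈ 18.2 in⁴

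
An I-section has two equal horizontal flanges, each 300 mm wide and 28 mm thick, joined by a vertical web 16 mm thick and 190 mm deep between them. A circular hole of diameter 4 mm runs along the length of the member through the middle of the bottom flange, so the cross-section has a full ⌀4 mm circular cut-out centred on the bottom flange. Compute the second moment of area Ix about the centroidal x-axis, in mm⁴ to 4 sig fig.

Ix ≈ 2.097 × 10⁸ mm⁴

Break the section into simple shapes (no overlaps), measuring from the bottom-left corner of the bounding box.
Bottom flange: 300 × 28, A = 8 400 mm², y = 14 mm, Ī = 548 800 mm⁴.
Web: 16 × 190, A = 3 040 mm², y = 123 mm, Ī = 9 145 333 mm⁴.
Top flange: 300 × 28, A = 8 400 mm², y = 232 mm, Ī = 548 800 mm⁴.
Hole (subtracted): ⌀4, A = 12.5664 mm², y = 14 mm, Ī = 12.5664 mm⁴.
Centroid: ȳ = ΣA·y / ΣA = 123.069 mm.
Transfer each piece to the centroidal x-axis using Ī + A·d² with d = y − 123.069:
  bottom flange: d = -109.069 mm → contributes +100 475 744 mm⁴
  web: d = -0.0690828 mm → contributes +9 145 348 mm⁴
  top flange: d = 108.931 mm → contributes +100 222 736 mm⁴
  hole: d = -109.069 mm → contributes −149 503 mm⁴
Total I = 209 694 325 mm⁴.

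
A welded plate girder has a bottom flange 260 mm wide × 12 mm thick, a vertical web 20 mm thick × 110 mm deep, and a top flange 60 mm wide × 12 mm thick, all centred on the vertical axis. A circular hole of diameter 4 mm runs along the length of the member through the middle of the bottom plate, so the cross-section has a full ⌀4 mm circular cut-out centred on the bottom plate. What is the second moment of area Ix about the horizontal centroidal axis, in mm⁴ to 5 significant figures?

Split into non-overlapping primitives; take the origin at the lower-left of the bounding box.
Bottom plate: 260 × 12, A = 3 120 mm², y = 6 mm, Ī = 37 440 mm⁴.
Web plate: 20 × 110, A = 2 200 mm², y = 67 mm, Ī = 2 218 333 mm⁴.
Top plate: 60 × 12, A = 720 mm², y = 128 mm, Ī = 8 640 mm⁴.
Hole (subtracted): ⌀4, A = 12.56637 mm², y = 6 mm, Ī = 12.56637 mm⁴.
Centroid: ȳ = ΣA·y / ΣA = 42.83823 mm.
Transfer each piece to the horizontal centroidal axis using Ī + A·d² with d = y − 42.83823:
  bottom plate: d = -36.83823 mm → contributes +4 271 453 mm⁴
  web plate: d = 24.16177 mm → contributes +3 502 674 mm⁴
  top plate: d = 85.16177 mm → contributes +5 230 459 mm⁴
  hole: d = -36.83823 mm → contributes −17065.83 mm⁴
Total I = 12 987 520 mm⁴.

Ix ≈ 1.2988 × 10⁷ mm⁴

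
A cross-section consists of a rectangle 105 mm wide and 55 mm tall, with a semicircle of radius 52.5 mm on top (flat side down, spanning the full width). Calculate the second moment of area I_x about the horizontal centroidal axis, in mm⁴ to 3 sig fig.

I_x ≈ 8.42 × 10⁶ mm⁴

Treat the section as a set of non-overlapping primitives; coordinates are from the bounding-box lower-left.
Rectangular body: 105 × 55, A = 5 775 mm², y = 27.5 mm, Ī = 1 455 781 mm⁴.
Semicircular cap: semicircle r = 52.5, A = 4329.5 mm², y = 77.282 mm, Ī = 833 814 mm⁴.
Centroid: ȳ = ΣA·y / ΣA = 48.83 mm.
Transfer each piece to the horizontal centroidal axis using Ī + A·d² with d = y − 48.83:
  rectangular body: d = -21.33 mm → contributes +4 083 253 mm⁴
  semicircular cap: d = 28.452 mm → contributes +4 338 519 mm⁴
Total I = 8 421 772 mm⁴.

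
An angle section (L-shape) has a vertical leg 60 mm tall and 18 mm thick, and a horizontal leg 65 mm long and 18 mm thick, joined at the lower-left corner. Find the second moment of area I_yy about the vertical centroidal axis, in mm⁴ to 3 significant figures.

I_yy ≈ 6.86 × 10⁵ mm⁴

Decompose the section into non-overlapping parts with the origin at the bottom-left of its bounding rectangle.
Vertical leg: 18 × 60, A = 1 080 mm², x = 9 mm, Ī = 29 160 mm⁴.
Horizontal leg (remainder): 47 × 18, A = 846 mm², x = 41.5 mm, Ī = 155 735 mm⁴.
Centroid: x̄ = ΣA·x / ΣA = 23.276 mm.
Transfer each piece to the vertical centroidal axis using Ī + A·d² with d = x − 23.276:
  vertical leg: d = -14.276 mm → contributes +249 259 mm⁴
  horizontal leg (remainder): d = 18.224 mm → contributes +436 712 mm⁴
Total I = 685 972 mm⁴.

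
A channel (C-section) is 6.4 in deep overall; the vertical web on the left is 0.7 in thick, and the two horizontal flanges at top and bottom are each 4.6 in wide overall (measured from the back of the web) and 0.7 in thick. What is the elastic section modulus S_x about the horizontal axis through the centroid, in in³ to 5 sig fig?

S_x ≈ 18.707 in³

Decompose the section into non-overlapping parts with the origin at the bottom-left of its bounding rectangle.
Web: 0.7 × 6.4, A = 4.48 in², y = 3.2 in, Ī = 15.29173 in⁴.
Top flange (beyond web): 3.9 × 0.7, A = 2.73 in², y = 6.05 in, Ī = 0.111475 in⁴.
Bottom flange (beyond web): 3.9 × 0.7, A = 2.73 in², y = 0.35 in, Ī = 0.111475 in⁴.
By symmetry the centroid is at mid-height, ȳ = 3.2 in.
Transfer each piece to the horizontal axis through the centroid using Ī + A·d² with d = y − 3.2:
  web: d = 0 in → contributes +15.29173 in⁴
  top flange (beyond web): d = 2.85 in → contributes +22.2859 in⁴
  bottom flange (beyond web): d = -2.85 in → contributes +22.2859 in⁴
Total I = 59.86353 in⁴.
Extreme fibre distance c = 3.2 in; S = I/c = 18.70735 in³.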